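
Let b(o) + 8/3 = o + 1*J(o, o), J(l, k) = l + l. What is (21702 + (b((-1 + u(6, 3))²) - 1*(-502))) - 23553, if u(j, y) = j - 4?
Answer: -4046/3 ≈ -1348.7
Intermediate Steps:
u(j, y) = -4 + j
J(l, k) = 2*l
b(o) = -8/3 + 3*o (b(o) = -8/3 + (o + 1*(2*o)) = -8/3 + (o + 2*o) = -8/3 + 3*o)
(21702 + (b((-1 + u(6, 3))²) - 1*(-502))) - 23553 = (21702 + ((-8/3 + 3*(-1 + (-4 + 6))²) - 1*(-502))) - 23553 = (21702 + ((-8/3 + 3*(-1 + 2)²) + 502)) - 23553 = (21702 + ((-8/3 + 3*1²) + 502)) - 23553 = (21702 + ((-8/3 + 3*1) + 502)) - 23553 = (21702 + ((-8/3 + 3) + 502)) - 23553 = (21702 + (⅓ + 502)) - 23553 = (21702 + 1507/3) - 23553 = 66613/3 - 23553 = -4046/3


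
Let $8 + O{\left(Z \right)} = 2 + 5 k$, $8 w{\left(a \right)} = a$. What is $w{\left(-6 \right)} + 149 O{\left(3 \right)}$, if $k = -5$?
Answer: $- \frac{18479}{4} \approx -4619.8$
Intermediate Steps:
$w{\left(a \right)} = \frac{a}{8}$
$O{\left(Z \right)} = -31$ ($O{\left(Z \right)} = -8 + \left(2 + 5 \left(-5\right)\right) = -8 + \left(2 - 25\right) = -8 - 23 = -31$)
$w{\left(-6 \right)} + 149 O{\left(3 \right)} = \frac{1}{8} \left(-6\right) + 149 \left(-31\right) = - \frac{3}{4} - 4619 = - \frac{18479}{4}$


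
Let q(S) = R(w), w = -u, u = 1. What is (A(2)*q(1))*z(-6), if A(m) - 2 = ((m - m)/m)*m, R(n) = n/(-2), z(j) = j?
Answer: -6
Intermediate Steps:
w = -1 (w = -1*1 = -1)
R(n) = -n/2 (R(n) = n*(-½) = -n/2)
q(S) = ½ (q(S) = -½*(-1) = ½)
A(m) = 2 (A(m) = 2 + ((m - m)/m)*m = 2 + (0/m)*m = 2 + 0*m = 2 + 0 = 2)
(A(2)*q(1))*z(-6) = (2*(½))*(-6) = 1*(-6) = -6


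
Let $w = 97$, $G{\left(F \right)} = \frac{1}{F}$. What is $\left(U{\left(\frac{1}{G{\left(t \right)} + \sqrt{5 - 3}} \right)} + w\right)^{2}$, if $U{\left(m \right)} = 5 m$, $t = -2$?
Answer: $\frac{475521}{49} + \frac{27560 \sqrt{2}}{49} \approx 10500.0$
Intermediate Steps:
$\left(U{\left(\frac{1}{G{\left(t \right)} + \sqrt{5 - 3}} \right)} + w\right)^{2} = \left(\frac{5}{\frac{1}{-2} + \sqrt{5 - 3}} + 97\right)^{2} = \left(\frac{5}{- \frac{1}{2} + \sqrt{2}} + 97\right)^{2} = \left(97 + \frac{5}{- \frac{1}{2} + \sqrt{2}}\right)^{2}$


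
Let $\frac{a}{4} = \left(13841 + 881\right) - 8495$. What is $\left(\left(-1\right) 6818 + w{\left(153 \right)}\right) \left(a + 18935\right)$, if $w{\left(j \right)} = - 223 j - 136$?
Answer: $-1800763539$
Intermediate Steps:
$a = 24908$ ($a = 4 \left(\left(13841 + 881\right) - 8495\right) = 4 \left(14722 - 8495\right) = 4 \cdot 6227 = 24908$)
$w{\left(j \right)} = -136 - 223 j$ ($w{\left(j \right)} = - 223 j - 136 = -136 - 223 j$)
$\left(\left(-1\right) 6818 + w{\left(153 \right)}\right) \left(a + 18935\right) = \left(\left(-1\right) 6818 - 34255\right) \left(24908 + 18935\right) = \left(-6818 - 34255\right) 43843 = \left(-41073\right) 43843 = -1800763539$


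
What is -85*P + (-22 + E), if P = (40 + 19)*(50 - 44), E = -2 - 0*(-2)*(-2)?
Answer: -30114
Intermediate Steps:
E = -2 (E = -2 - 0*(-2) = -2 - 1*0 = -2 + 0 = -2)
P = 354 (P = 59*6 = 354)
-85*P + (-22 + E) = -85*354 + (-22 - 2) = -30090 - 24 = -30114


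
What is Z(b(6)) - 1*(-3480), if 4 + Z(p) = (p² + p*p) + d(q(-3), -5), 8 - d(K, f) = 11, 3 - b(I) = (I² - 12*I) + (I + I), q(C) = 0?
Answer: 4931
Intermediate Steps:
b(I) = 3 - I² + 10*I (b(I) = 3 - ((I² - 12*I) + (I + I)) = 3 - ((I² - 12*I) + 2*I) = 3 - (I² - 10*I) = 3 + (-I² + 10*I) = 3 - I² + 10*I)
d(K, f) = -3 (d(K, f) = 8 - 1*11 = 8 - 11 = -3)
Z(p) = -7 + 2*p² (Z(p) = -4 + ((p² + p*p) - 3) = -4 + ((p² + p²) - 3) = -4 + (2*p² - 3) = -4 + (-3 + 2*p²) = -7 + 2*p²)
Z(b(6)) - 1*(-3480) = (-7 + 2*(3 - 1*6² + 10*6)²) - 1*(-3480) = (-7 + 2*(3 - 1*36 + 60)²) + 3480 = (-7 + 2*(3 - 36 + 60)²) + 3480 = (-7 + 2*27²) + 3480 = (-7 + 2*729) + 3480 = (-7 + 1458) + 3480 = 1451 + 3480 = 4931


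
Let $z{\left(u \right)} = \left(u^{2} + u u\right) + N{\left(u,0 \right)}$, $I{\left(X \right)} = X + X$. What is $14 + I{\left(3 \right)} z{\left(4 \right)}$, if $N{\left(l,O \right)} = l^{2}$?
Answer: $302$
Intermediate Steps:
$I{\left(X \right)} = 2 X$
$z{\left(u \right)} = 3 u^{2}$ ($z{\left(u \right)} = \left(u^{2} + u u\right) + u^{2} = \left(u^{2} + u^{2}\right) + u^{2} = 2 u^{2} + u^{2} = 3 u^{2}$)
$14 + I{\left(3 \right)} z{\left(4 \right)} = 14 + 2 \cdot 3 \cdot 3 \cdot 4^{2} = 14 + 6 \cdot 3 \cdot 16 = 14 + 6 \cdot 48 = 14 + 288 = 302$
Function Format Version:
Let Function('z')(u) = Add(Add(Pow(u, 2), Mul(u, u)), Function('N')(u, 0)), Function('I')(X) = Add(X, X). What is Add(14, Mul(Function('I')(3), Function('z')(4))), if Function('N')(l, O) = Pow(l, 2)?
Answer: 302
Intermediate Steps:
Function('I')(X) = Mul(2, X)
Function('z')(u) = Mul(3, Pow(u, 2)) (Function('z')(u) = Add(Add(Pow(u, 2), Mul(u, u)), Pow(u, 2)) = Add(Add(Pow(u, 2), Pow(u, 2)), Pow(u, 2)) = Add(Mul(2, Pow(u, 2)), Pow(u, 2)) = Mul(3, Pow(u, 2)))
Add(14, Mul(Function('I')(3), Function('z')(4))) = Add(14, Mul(Mul(2, 3), Mul(3, Pow(4, 2)))) = Add(14, Mul(6, Mul(3, 16))) = Add(14, Mul(6, 48)) = Add(14, 288) = 302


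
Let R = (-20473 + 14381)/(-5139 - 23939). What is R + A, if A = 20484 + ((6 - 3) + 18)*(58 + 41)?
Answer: 328046503/14539 ≈ 22563.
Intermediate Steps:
A = 22563 (A = 20484 + (3 + 18)*99 = 20484 + 21*99 = 20484 + 2079 = 22563)
R = 3046/14539 (R = -6092/(-29078) = -6092*(-1/29078) = 3046/14539 ≈ 0.20951)
R + A = 3046/14539 + 22563 = 328046503/14539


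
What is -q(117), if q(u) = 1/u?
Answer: -1/117 ≈ -0.0085470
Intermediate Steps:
-q(117) = -1/117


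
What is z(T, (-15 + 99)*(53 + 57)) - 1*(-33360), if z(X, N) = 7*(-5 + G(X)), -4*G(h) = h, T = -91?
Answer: 133937/4 ≈ 33484.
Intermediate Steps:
G(h) = -h/4
z(X, N) = -35 - 7*X/4 (z(X, N) = 7*(-5 - X/4) = -35 - 7*X/4)
z(T, (-15 + 99)*(53 + 57)) - 1*(-33360) = (-35 - 7/4*(-91)) - 1*(-33360) = (-35 + 637/4) + 33360 = 497/4 + 33360 = 133937/4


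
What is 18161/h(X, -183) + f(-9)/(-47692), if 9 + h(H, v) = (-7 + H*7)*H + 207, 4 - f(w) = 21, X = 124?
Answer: 433976383/2550615852 ≈ 0.17015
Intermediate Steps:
f(w) = -17 (f(w) = 4 - 1*21 = 4 - 21 = -17)
h(H, v) = 198 + H*(-7 + 7*H) (h(H, v) = -9 + ((-7 + H*7)*H + 207) = -9 + ((-7 + 7*H)*H + 207) = -9 + (H*(-7 + 7*H) + 207) = -9 + (207 + H*(-7 + 7*H)) = 198 + H*(-7 + 7*H))
18161/h(X, -183) + f(-9)/(-47692) = 18161/(198 - 7*124 + 7*124²) - 17/(-47692) = 18161/(198 - 868 + 7*15376) - 17*(-1/47692) = 18161/(198 - 868 + 107632) + 17/47692 = 18161/106962 + 17/47692 = 433976383/2550615852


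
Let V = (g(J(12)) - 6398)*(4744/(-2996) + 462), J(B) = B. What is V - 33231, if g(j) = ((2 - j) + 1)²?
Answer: -2203320103/749 ≈ -2.9417e+6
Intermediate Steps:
g(j) = (3 - j)²
V = -2178430084/749 (V = ((-3 + 12)² - 6398)*(4744/(-2996) + 462) = (9² - 6398)*(4744*(-1/2996) + 462) = (81 - 6398)*(-1186/749 + 462) = -6317*344852/749 = -2178430084/749 ≈ -2.9085e+6)
V - 33231 = -2178430084/749 - 33231 = -2203320103/749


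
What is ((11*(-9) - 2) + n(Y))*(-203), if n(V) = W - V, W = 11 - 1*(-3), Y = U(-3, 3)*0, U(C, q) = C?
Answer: 17661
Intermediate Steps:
Y = 0 (Y = -3*0 = 0)
W = 14 (W = 11 + 3 = 14)
n(V) = 14 - V
((11*(-9) - 2) + n(Y))*(-203) = ((11*(-9) - 2) + (14 - 1*0))*(-203) = ((-99 - 2) + (14 + 0))*(-203) = (-101 + 14)*(-203) = -87*(-203) = 17661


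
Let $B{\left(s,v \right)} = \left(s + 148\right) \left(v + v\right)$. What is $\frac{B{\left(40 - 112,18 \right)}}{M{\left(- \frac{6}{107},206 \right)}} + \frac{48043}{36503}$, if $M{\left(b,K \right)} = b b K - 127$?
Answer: $- \frac{1073937569291}{52805495321} \approx -20.338$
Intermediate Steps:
$B{\left(s,v \right)} = 2 v \left(148 + s\right)$ ($B{\left(s,v \right)} = \left(148 + s\right) 2 v = 2 v \left(148 + s\right)$)
$M{\left(b,K \right)} = -127 + K b^{2}$ ($M{\left(b,K \right)} = b^{2} K - 127 = K b^{2} - 127 = -127 + K b^{2}$)
$\frac{B{\left(40 - 112,18 \right)}}{M{\left(- \frac{6}{107},206 \right)}} + \frac{48043}{36503} = \frac{2 \cdot 18 \left(148 + \left(40 - 112\right)\right)}{-127 + 206 \left(- \frac{6}{107}\right)^{2}} + \frac{48043}{36503} = \frac{2 \cdot 18 \left(148 + \left(40 - 112\right)\right)}{-127 + 206 \left(\left(-6\right) \frac{1}{107}\right)^{2}} + 48043 \cdot \frac{1}{36503} = \frac{2 \cdot 18 \left(148 - 72\right)}{-127 + 206 \left(- \frac{6}{107}\right)^{2}} + \frac{48043}{36503} = \frac{2 \cdot 18 \cdot 76}{-127 + 206 \cdot \frac{36}{11449}} + \frac{48043}{36503} = \frac{2736}{-127 + \frac{7416}{11449}} + \frac{48043}{36503} = \frac{2736}{- \frac{1446607}{11449}} + \frac{48043}{36503} = 2736 \left(- \frac{11449}{1446607}\right) + \frac{48043}{36503} = - \frac{31324464}{1446607} + \frac{48043}{36503} = - \frac{1073937569291}{52805495321}$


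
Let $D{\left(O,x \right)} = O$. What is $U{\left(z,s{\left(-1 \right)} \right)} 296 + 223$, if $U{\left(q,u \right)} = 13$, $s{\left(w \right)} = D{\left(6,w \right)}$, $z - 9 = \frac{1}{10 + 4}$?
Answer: $4071$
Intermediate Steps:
$z = \frac{127}{14}$ ($z = 9 + \frac{1}{10 + 4} = 9 + \frac{1}{14} = \frac{127}{14} \approx 9.0714$)
$s{\left(w \right)} = 6$
$U{\left(z,s{\left(-1 \right)} \right)} 296 + 223 = 13 \cdot 296 + 223 = 3848 + 223 = 4071$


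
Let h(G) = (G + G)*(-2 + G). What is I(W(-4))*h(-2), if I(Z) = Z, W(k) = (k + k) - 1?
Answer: -144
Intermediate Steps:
W(k) = -1 + 2*k (W(k) = 2*k - 1 = -1 + 2*k)
h(G) = 2*G*(-2 + G) (h(G) = (2*G)*(-2 + G) = 2*G*(-2 + G))
I(W(-4))*h(-2) = (-1 + 2*(-4))*(2*(-2)*(-2 - 2)) = (-1 - 8)*(2*(-2)*(-4)) = -9*16 = -144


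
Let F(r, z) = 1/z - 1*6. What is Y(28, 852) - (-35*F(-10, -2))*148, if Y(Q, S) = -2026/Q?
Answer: -472393/14 ≈ -33742.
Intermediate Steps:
F(r, z) = -6 + 1/z (F(r, z) = 1/z - 6 = -6 + 1/z)
Y(28, 852) - (-35*F(-10, -2))*148 = -2026/28 - (-35*(-6 + 1/(-2)))*148 = -2026*1/28 - (-35*(-6 - ½))*148 = -1013/14 - (-35*(-13/2))*148 = -1013/14 - 455*148/2 = -1013/14 - 1*33670 = -1013/14 - 33670 = -472393/14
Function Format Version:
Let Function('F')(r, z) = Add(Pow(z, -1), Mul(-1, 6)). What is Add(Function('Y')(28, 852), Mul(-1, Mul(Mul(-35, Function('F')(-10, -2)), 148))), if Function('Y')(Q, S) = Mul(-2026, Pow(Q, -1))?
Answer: Rational(-472393, 14) ≈ -33742.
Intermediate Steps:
Function('F')(r, z) = Add(-6, Pow(z, -1)) (Function('F')(r, z) = Add(Pow(z, -1), -6) = Add(-6, Pow(z, -1)))
Add(Function('Y')(28, 852), Mul(-1, Mul(Mul(-35, Function('F')(-10, -2)), 148))) = Add(Mul(-2026, Pow(28, -1)), Mul(-1, Mul(Mul(-35, Add(-6, Pow(-2, -1))), 148))) = Add(Mul(-2026, Rational(1, 28)), Mul(-1, Mul(Mul(-35, Add(-6, Rational(-1, 2))), 148))) = Add(Rational(-1013, 14), Mul(-1, Mul(Mul(-35, Rational(-13, 2)), 148))) = Add(Rational(-1013, 14), Mul(-1, Mul(Rational(455, 2), 148))) = Add(Rational(-1013, 14), Mul(-1, 33670)) = Add(Rational(-1013, 14), -33670) = Rational(-472393, 14)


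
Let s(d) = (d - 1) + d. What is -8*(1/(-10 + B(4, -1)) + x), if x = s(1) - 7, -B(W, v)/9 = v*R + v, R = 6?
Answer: 2536/53 ≈ 47.849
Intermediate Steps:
s(d) = -1 + 2*d (s(d) = (-1 + d) + d = -1 + 2*d)
B(W, v) = -63*v (B(W, v) = -9*(v*6 + v) = -9*(6*v + v) = -63*v)
x = -6 (x = (-1 + 2*1) - 7 = (-1 + 2) - 7 = 1 - 7 = -6)
-8*(1/(-10 + B(4, -1)) + x) = -8*(1/(-10 - 63*(-1)) - 6) = -8*(1/(-10 + 63) - 6) = -8*(1/53 - 6) = -8*(-317/53) = 2536/53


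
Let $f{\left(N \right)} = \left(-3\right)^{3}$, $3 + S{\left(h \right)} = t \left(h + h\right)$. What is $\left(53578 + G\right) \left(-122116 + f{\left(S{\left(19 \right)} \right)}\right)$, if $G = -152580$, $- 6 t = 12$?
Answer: $12092401286$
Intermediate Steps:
$t = -2$ ($t = \left(- \frac{1}{6}\right) 12 = -2$)
$S{\left(h \right)} = -3 - 4 h$ ($S{\left(h \right)} = -3 - 2 \left(h + h\right) = -3 - 2 \cdot 2 h = -3 - 4 h$)
$f{\left(N \right)} = -27$
$\left(53578 + G\right) \left(-122116 + f{\left(S{\left(19 \right)} \right)}\right) = \left(53578 - 152580\right) \left(-122116 - 27\right) = \left(-99002\right) \left(-122143\right) = 12092401286$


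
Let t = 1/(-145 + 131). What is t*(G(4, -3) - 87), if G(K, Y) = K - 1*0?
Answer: 83/14 ≈ 5.9286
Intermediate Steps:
G(K, Y) = K (G(K, Y) = K + 0 = K)
t = -1/14 (t = 1/(-14) = -1/14 ≈ -0.071429)
t*(G(4, -3) - 87) = -(4 - 87)/14 = -1/14*(-83) = 83/14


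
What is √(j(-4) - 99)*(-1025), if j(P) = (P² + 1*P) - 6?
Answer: -1025*I*√93 ≈ -9884.8*I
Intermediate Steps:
j(P) = -6 + P + P² (j(P) = (P² + P) - 6 = (P + P²) - 6 = -6 + P + P²)
√(j(-4) - 99)*(-1025) = √((-6 - 4 + (-4)²) - 99)*(-1025) = √((-6 - 4 + 16) - 99)*(-1025) = √(6 - 99)*(-1025) = √(-93)*(-1025) = (I*√93)*(-1025) = -1025*I*√93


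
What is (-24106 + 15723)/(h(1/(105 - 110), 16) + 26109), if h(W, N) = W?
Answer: -41915/130544 ≈ -0.32108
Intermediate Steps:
(-24106 + 15723)/(h(1/(105 - 110), 16) + 26109) = (-24106 + 15723)/(1/(105 - 110) + 26109) = -8383/(1/(-5) + 26109) = -8383/(-⅕ + 26109) = -8383/130544/5 = -8383*5/130544 = -41915/130544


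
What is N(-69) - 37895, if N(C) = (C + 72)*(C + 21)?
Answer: -38039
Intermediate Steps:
N(C) = (21 + C)*(72 + C) (N(C) = (72 + C)*(21 + C) = (21 + C)*(72 + C))
N(-69) - 37895 = (1512 + (-69)² + 93*(-69)) - 37895 = (1512 + 4761 - 6417) - 37895 = -144 - 37895 = -38039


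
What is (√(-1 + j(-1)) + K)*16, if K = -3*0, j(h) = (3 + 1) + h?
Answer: 16*√2 ≈ 22.627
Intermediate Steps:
j(h) = 4 + h
K = 0
(√(-1 + j(-1)) + K)*16 = (√(-1 + (4 - 1)) + 0)*16 = (√(-1 + 3) + 0)*16 = (√2 + 0)*16 = √2*16 = 16*√2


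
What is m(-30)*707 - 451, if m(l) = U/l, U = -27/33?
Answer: -47489/110 ≈ -431.72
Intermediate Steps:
U = -9/11 (U = -27*1/33 = -9/11 ≈ -0.81818)
m(l) = -9/(11*l)
m(-30)*707 - 451 = -9/11/(-30)*707 - 451 = -9/11*(-1/30)*707 - 451 = (3/110)*707 - 451 = 2121/110 - 451 = -47489/110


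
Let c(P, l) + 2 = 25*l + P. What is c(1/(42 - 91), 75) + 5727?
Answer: 372399/49 ≈ 7600.0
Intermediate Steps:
c(P, l) = -2 + P + 25*l (c(P, l) = -2 + (25*l + P) = -2 + (P + 25*l) = -2 + P + 25*l)
c(1/(42 - 91), 75) + 5727 = (-2 + 1/(42 - 91) + 25*75) + 5727 = (-2 + 1/(-49) + 1875) + 5727 = (-2 - 1/49 + 1875) + 5727 = 91776/49 + 5727 = 372399/49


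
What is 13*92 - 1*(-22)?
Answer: 1218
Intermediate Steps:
13*92 - 1*(-22) = 1196 + 22 = 1218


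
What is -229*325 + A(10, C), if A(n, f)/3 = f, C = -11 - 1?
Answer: -74461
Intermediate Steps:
C = -12
A(n, f) = 3*f
-229*325 + A(10, C) = -229*325 + 3*(-12) = -74425 - 36 = -74461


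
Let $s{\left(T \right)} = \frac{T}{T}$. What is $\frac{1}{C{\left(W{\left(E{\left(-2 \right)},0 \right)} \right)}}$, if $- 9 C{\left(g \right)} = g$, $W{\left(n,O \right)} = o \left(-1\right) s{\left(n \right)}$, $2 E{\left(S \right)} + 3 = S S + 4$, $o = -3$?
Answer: $-3$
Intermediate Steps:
$s{\left(T \right)} = 1$
$E{\left(S \right)} = \frac{1}{2} + \frac{S^{2}}{2}$ ($E{\left(S \right)} = - \frac{3}{2} + \frac{S S + 4}{2} = - \frac{3}{2} + \frac{S^{2} + 4}{2} = - \frac{3}{2} + \frac{4 + S^{2}}{2} = - \frac{3}{2} + \left(2 + \frac{S^{2}}{2}\right) = \frac{1}{2} + \frac{S^{2}}{2}$)
$W{\left(n,O \right)} = 3$ ($W{\left(n,O \right)} = \left(-3\right) \left(-1\right) 1 = 3 \cdot 1 = 3$)
$C{\left(g \right)} = - \frac{g}{9}$
$\frac{1}{C{\left(W{\left(E{\left(-2 \right)},0 \right)} \right)}} = \frac{1}{\left(- \frac{1}{9}\right) 3} = \frac{1}{- \frac{1}{3}} = -3$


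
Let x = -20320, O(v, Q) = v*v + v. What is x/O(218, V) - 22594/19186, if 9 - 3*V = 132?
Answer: -367135567/228994503 ≈ -1.6033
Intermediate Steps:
V = -41 (V = 3 - 1/3*132 = 3 - 44 = -41)
O(v, Q) = v + v**2 (O(v, Q) = v**2 + v = v + v**2)
x/O(218, V) - 22594/19186 = -20320*1/(218*(1 + 218)) - 22594/19186 = -20320/(218*219) - 22594*1/19186 = -20320/47742 - 11297/9593 = -20320*1/47742 - 11297/9593 = -10160/23871 - 11297/9593 = -367135567/228994503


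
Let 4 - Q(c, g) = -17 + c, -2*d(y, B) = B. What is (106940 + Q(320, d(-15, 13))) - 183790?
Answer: -77149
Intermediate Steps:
d(y, B) = -B/2
Q(c, g) = 21 - c (Q(c, g) = 4 - (-17 + c) = 4 + (17 - c) = 21 - c)
(106940 + Q(320, d(-15, 13))) - 183790 = (106940 + (21 - 1*320)) - 183790 = (106940 + (21 - 320)) - 183790 = (106940 - 299) - 183790 = 106641 - 183790 = -77149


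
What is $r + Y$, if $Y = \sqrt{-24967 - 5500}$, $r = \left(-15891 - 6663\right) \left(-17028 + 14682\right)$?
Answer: $52911684 + i \sqrt{30467} \approx 5.2912 \cdot 10^{7} + 174.55 i$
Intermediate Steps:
$r = 52911684$ ($r = \left(-22554\right) \left(-2346\right) = 52911684$)
$Y = i \sqrt{30467}$ ($Y = \sqrt{-30467} = i \sqrt{30467} \approx 174.55 i$)
$r + Y = 52911684 + i \sqrt{30467}$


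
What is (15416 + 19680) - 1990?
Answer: 33106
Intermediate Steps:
(15416 + 19680) - 1990 = 35096 - 1990 = 33106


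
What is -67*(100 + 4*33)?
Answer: -15544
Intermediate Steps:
-67*(100 + 4*33) = -67*(100 + 132) = -67*232 = -15544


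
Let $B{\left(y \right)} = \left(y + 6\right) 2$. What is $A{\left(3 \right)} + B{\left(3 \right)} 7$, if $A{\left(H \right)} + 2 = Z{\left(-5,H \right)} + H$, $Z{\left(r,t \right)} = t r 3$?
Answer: $82$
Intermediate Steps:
$B{\left(y \right)} = 12 + 2 y$ ($B{\left(y \right)} = \left(6 + y\right) 2 = 12 + 2 y$)
$Z{\left(r,t \right)} = 3 r t$ ($Z{\left(r,t \right)} = r t 3 = 3 r t$)
$A{\left(H \right)} = -2 - 14 H$ ($A{\left(H \right)} = -2 + \left(3 \left(-5\right) H + H\right) = -2 + \left(- 15 H + H\right) = -2 - 14 H$)
$A{\left(3 \right)} + B{\left(3 \right)} 7 = \left(-2 - 42\right) + \left(12 + 2 \cdot 3\right) 7 = \left(-2 - 42\right) + \left(12 + 6\right) 7 = -44 + 18 \cdot 7 = -44 + 126 = 82$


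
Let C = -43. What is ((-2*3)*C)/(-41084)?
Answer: -129/20542 ≈ -0.0062798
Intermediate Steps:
((-2*3)*C)/(-41084) = (-2*3*(-43))/(-41084) = -6*(-43)*(-1/41084) = 258*(-1/41084) = -129/20542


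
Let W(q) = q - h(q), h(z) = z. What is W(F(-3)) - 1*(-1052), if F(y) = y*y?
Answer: 1052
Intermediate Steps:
F(y) = y**2
W(q) = 0 (W(q) = q - q = 0)
W(F(-3)) - 1*(-1052) = 0 - 1*(-1052) = 0 + 1052 = 1052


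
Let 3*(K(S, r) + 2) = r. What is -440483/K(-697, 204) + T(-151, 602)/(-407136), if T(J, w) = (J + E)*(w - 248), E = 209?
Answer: -7472410075/1119624 ≈ -6674.0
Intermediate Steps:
K(S, r) = -2 + r/3
T(J, w) = (-248 + w)*(209 + J) (T(J, w) = (J + 209)*(w - 248) = (209 + J)*(-248 + w) = (-248 + w)*(209 + J))
-440483/K(-697, 204) + T(-151, 602)/(-407136) = -440483/(-2 + (1/3)*204) + (-51832 - 248*(-151) + 209*602 - 151*602)/(-407136) = -440483/(-2 + 68) + (-51832 + 37448 + 125818 - 90902)*(-1/407136) = -440483/66 + 20532*(-1/407136) = -440483*1/66 - 1711/33928 = -440483/66 - 1711/33928 = -7472410075/1119624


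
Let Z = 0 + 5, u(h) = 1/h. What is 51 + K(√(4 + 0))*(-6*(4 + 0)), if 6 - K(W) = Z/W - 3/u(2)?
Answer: -177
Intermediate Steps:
Z = 5
K(W) = 12 - 5/W (K(W) = 6 - (5/W - 3/(1/2)) = 6 - (5/W - 3/½) = 6 - (5/W - 3*2) = 6 - (5/W - 6) = 6 - (-6 + 5/W) = 6 + (6 - 5/W) = 12 - 5/W)
51 + K(√(4 + 0))*(-6*(4 + 0)) = 51 + (12 - 5/√(4 + 0))*(-6*(4 + 0)) = 51 + (12 - 5/(√4))*(-6*4) = 51 + (12 - 5/2)*(-24) = 51 + (19/2)*(-24) = 51 - 228 = -177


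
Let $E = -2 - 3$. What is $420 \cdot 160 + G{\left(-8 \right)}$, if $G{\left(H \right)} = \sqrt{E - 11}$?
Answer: $67200 + 4 i \approx 67200.0 + 4.0 i$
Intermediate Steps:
$E = -5$
$G{\left(H \right)} = 4 i$ ($G{\left(H \right)} = \sqrt{-5 - 11} = \sqrt{-16} = 4 i$)
$420 \cdot 160 + G{\left(-8 \right)} = 420 \cdot 160 + 4 i = 67200 + 4 i$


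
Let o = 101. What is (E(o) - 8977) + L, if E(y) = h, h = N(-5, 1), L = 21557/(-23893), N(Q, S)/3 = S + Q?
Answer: -214795734/23893 ≈ -8989.9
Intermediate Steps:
N(Q, S) = 3*Q + 3*S (N(Q, S) = 3*(S + Q) = 3*(Q + S) = 3*Q + 3*S)
L = -21557/23893 (L = 21557*(-1/23893) = -21557/23893 ≈ -0.90223)
h = -12 (h = 3*(-5) + 3*1 = -15 + 3 = -12)
E(y) = -12
(E(o) - 8977) + L = (-12 - 8977) - 21557/23893 = -8989 - 21557/23893 = -214795734/23893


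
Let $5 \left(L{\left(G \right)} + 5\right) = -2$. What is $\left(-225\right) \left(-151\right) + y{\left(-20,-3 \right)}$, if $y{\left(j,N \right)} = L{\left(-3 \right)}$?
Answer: $\frac{169848}{5} \approx 33970.0$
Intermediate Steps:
$L{\left(G \right)} = - \frac{27}{5}$ ($L{\left(G \right)} = -5 + \frac{1}{5} \left(-2\right) = -5 - \frac{2}{5} = - \frac{27}{5}$)
$y{\left(j,N \right)} = - \frac{27}{5}$
$\left(-225\right) \left(-151\right) + y{\left(-20,-3 \right)} = \left(-225\right) \left(-151\right) - \frac{27}{5} = 33975 - \frac{27}{5} = \frac{169848}{5}$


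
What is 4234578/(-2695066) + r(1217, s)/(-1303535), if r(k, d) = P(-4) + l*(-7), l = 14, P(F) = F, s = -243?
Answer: -2759822868249/1756556429155 ≈ -1.5712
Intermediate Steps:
r(k, d) = -102 (r(k, d) = -4 + 14*(-7) = -4 - 98 = -102)
4234578/(-2695066) + r(1217, s)/(-1303535) = 4234578/(-2695066) - 102/(-1303535) = 4234578*(-1/2695066) - 102*(-1/1303535) = -2117289/1347533 + 102/1303535 = -2759822868249/1756556429155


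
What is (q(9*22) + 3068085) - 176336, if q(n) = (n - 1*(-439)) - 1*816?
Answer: 2891570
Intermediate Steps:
q(n) = -377 + n (q(n) = (n + 439) - 816 = (439 + n) - 816 = -377 + n)
(q(9*22) + 3068085) - 176336 = ((-377 + 9*22) + 3068085) - 176336 = ((-377 + 198) + 3068085) - 176336 = (-179 + 3068085) - 176336 = 3067906 - 176336 = 2891570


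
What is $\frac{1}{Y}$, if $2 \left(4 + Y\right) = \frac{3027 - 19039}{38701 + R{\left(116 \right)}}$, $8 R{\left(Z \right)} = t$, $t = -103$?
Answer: $- \frac{309505}{1302068} \approx -0.2377$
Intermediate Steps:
$R{\left(Z \right)} = - \frac{103}{8}$ ($R{\left(Z \right)} = \frac{1}{8} \left(-103\right) = - \frac{103}{8}$)
$Y = - \frac{1302068}{309505}$ ($Y = -4 + \frac{\left(3027 - 19039\right) \frac{1}{38701 - \frac{103}{8}}}{2} = -4 + \frac{\left(-16012\right) \frac{1}{\frac{309505}{8}}}{2} = -4 + \frac{\left(-16012\right) \frac{8}{309505}}{2} = -4 + \frac{1}{2} \left(- \frac{128096}{309505}\right) = -4 - \frac{64048}{309505} = - \frac{1302068}{309505} \approx -4.2069$)
$\frac{1}{Y} = \frac{1}{- \frac{1302068}{309505}} = - \frac{309505}{1302068}$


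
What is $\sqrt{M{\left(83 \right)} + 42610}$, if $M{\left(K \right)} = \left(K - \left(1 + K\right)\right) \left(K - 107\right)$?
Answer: $\sqrt{42634} \approx 206.48$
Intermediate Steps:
$M{\left(K \right)} = 107 - K$ ($M{\left(K \right)} = - (-107 + K) = 107 - K$)
$\sqrt{M{\left(83 \right)} + 42610} = \sqrt{\left(107 - 83\right) + 42610} = \sqrt{24 + 42610} = \sqrt{42634}$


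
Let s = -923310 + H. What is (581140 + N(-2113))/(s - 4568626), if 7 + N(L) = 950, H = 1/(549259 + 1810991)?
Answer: -1373861400750/12962341943999 ≈ -0.10599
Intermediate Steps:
H = 1/2360250 ≈ 4.2368e-7
N(L) = 943 (N(L) = -7 + 950 = 943)
s = -2179242427499/2360250 (s = -923310 + 1/2360250 = -2179242427499/2360250 ≈ -9.2331e+5)
(581140 + N(-2113))/(s - 4568626) = (581140 + 943)/(-2179242427499/2360250 - 4568626) = 582083/(-12962341943999/2360250) = 582083*(-2360250/12962341943999) = -1373861400750/12962341943999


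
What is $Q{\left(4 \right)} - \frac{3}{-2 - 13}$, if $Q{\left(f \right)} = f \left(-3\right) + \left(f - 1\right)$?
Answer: $- \frac{44}{5} \approx -8.8$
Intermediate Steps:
$Q{\left(f \right)} = -1 - 2 f$ ($Q{\left(f \right)} = - 3 f + \left(f - 1\right) = - 3 f + \left(-1 + f\right) = -1 - 2 f$)
$Q{\left(4 \right)} - \frac{3}{-2 - 13} = \left(-1 - 8\right) - \frac{3}{-2 - 13} = \left(-1 - 8\right) - \frac{3}{-15} = -9 - - \frac{1}{5} = -9 + \frac{1}{5} = - \frac{44}{5}$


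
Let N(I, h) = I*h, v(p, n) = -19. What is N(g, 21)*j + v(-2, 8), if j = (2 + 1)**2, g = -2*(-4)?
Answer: 1493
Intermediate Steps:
g = 8
j = 9 (j = 3**2 = 9)
N(g, 21)*j + v(-2, 8) = (8*21)*9 - 19 = 168*9 - 19 = 1512 - 19 = 1493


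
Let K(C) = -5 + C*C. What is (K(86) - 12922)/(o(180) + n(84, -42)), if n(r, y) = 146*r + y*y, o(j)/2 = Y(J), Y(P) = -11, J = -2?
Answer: -5531/14006 ≈ -0.39490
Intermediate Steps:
o(j) = -22 (o(j) = 2*(-11) = -22)
n(r, y) = y**2 + 146*r (n(r, y) = 146*r + y**2 = y**2 + 146*r)
K(C) = -5 + C**2
(K(86) - 12922)/(o(180) + n(84, -42)) = ((-5 + 86**2) - 12922)/(-22 + ((-42)**2 + 146*84)) = ((-5 + 7396) - 12922)/(-22 + (1764 + 12264)) = (7391 - 12922)/(-22 + 14028) = -5531/14006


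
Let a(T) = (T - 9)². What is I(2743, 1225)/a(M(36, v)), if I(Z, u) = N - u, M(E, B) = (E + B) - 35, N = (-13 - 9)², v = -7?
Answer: -247/75 ≈ -3.2933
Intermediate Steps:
N = 484 (N = (-22)² = 484)
M(E, B) = -35 + B + E (M(E, B) = (B + E) - 35 = -35 + B + E)
I(Z, u) = 484 - u
a(T) = (-9 + T)²
I(2743, 1225)/a(M(36, v)) = (484 - 1*1225)/((-9 + (-35 - 7 + 36))²) = (484 - 1225)/((-9 - 6)²) = -741/((-15)²) = -741/225 = -741*1/225 = -247/75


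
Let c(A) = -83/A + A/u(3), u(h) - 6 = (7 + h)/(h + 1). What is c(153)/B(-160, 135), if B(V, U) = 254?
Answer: 2671/38862 ≈ 0.068730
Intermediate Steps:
u(h) = 6 + (7 + h)/(1 + h) (u(h) = 6 + (7 + h)/(h + 1) = 6 + (7 + h)/(1 + h))
c(A) = -83/A + 2*A/17 (c(A) = -83/A + A/(((13 + 7*3)/(1 + 3))) = -83/A + A/(((13 + 21)/4)) = -83/A + A/(((¼)*34)) = -83/A + A/(17/2) = -83/A + A*(2/17) = -83/A + 2*A/17)
c(153)/B(-160, 135) = (-83/153 + (2/17)*153)/254 = (-83*1/153 + 18)*(1/254) = (-83/153 + 18)*(1/254) = (2671/153)*(1/254) = 2671/38862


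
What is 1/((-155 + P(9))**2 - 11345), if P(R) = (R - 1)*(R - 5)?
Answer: 1/3784 ≈ 0.00026427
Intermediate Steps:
P(R) = (-1 + R)*(-5 + R)
1/((-155 + P(9))**2 - 11345) = 1/((-155 + (5 + 9**2 - 6*9))**2 - 11345) = 1/((-155 + (5 + 81 - 54))**2 - 11345) = 1/((-155 + 32)**2 - 11345) = 1/((-123)**2 - 11345) = 1/(15129 - 11345) = 1/3784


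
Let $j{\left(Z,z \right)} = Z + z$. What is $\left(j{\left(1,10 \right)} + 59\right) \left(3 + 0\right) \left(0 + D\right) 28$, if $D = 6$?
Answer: $35280$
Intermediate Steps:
$\left(j{\left(1,10 \right)} + 59\right) \left(3 + 0\right) \left(0 + D\right) 28 = \left(\left(1 + 10\right) + 59\right) \left(3 + 0\right) \left(0 + 6\right) 28 = \left(11 + 59\right) 3 \cdot 6 \cdot 28 = 70 \cdot 18 \cdot 28 = 70 \cdot 504 = 35280$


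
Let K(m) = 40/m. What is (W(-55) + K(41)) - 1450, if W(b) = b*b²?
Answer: -6880785/41 ≈ -1.6782e+5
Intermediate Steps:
W(b) = b³
(W(-55) + K(41)) - 1450 = ((-55)³ + 40/41) - 1450 = (-166375 + 40*(1/41)) - 1450 = (-166375 + 40/41) - 1450 = -6821335/41 - 1450 = -6880785/41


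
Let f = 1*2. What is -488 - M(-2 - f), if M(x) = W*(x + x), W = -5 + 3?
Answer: -504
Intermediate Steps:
W = -2
f = 2
M(x) = -4*x (M(x) = -2*(x + x) = -4*x)
-488 - M(-2 - f) = -488 - (-4)*(-2 - 1*2) = -488 - (-4)*(-2 - 2) = -488 - (-4)*(-4) = -488 - 1*16 = -488 - 16 = -504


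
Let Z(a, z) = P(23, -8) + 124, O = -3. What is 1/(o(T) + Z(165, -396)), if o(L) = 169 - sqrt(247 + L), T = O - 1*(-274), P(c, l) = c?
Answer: 158/49669 + sqrt(518)/99338 ≈ 0.0034102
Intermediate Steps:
Z(a, z) = 147 (Z(a, z) = 23 + 124 = 147)
T = 271 (T = -3 - 1*(-274) = -3 + 274 = 271)
1/(o(T) + Z(165, -396)) = 1/((169 - sqrt(247 + 271)) + 147) = 1/((169 - sqrt(518)) + 147) = 1/(316 - sqrt(518))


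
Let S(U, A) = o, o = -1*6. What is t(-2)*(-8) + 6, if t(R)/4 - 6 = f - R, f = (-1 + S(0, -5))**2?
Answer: -1818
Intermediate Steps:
o = -6
S(U, A) = -6
f = 49 (f = (-1 - 6)**2 = (-7)**2 = 49)
t(R) = 220 - 4*R (t(R) = 24 + 4*(49 - R) = 24 + (196 - 4*R) = 220 - 4*R)
t(-2)*(-8) + 6 = (220 - 4*(-2))*(-8) + 6 = (220 + 8)*(-8) + 6 = 228*(-8) + 6 = -1824 + 6 = -1818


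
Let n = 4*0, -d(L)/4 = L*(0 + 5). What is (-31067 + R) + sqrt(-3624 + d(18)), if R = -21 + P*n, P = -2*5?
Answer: -31088 + 4*I*sqrt(249) ≈ -31088.0 + 63.119*I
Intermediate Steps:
d(L) = -20*L (d(L) = -4*L*(0 + 5) = -4*L*5 = -20*L)
P = -10
n = 0
R = -21 (R = -21 - 10*0 = -21 + 0 = -21)
(-31067 + R) + sqrt(-3624 + d(18)) = (-31067 - 21) + sqrt(-3624 - 20*18) = -31088 + sqrt(-3624 - 360) = -31088 + sqrt(-3984) = -31088 + 4*I*sqrt(249)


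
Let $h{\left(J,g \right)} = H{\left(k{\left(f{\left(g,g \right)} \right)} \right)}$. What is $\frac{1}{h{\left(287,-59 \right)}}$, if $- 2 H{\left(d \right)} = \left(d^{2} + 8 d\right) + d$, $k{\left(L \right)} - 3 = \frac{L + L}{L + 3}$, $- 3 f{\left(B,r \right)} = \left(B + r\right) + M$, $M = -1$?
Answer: $- \frac{8192}{275857} \approx -0.029697$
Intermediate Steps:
$f{\left(B,r \right)} = \frac{1}{3} - \frac{B}{3} - \frac{r}{3}$ ($f{\left(B,r \right)} = - \frac{\left(B + r\right) - 1}{3} = - \frac{-1 + B + r}{3} = \frac{1}{3} - \frac{B}{3} - \frac{r}{3}$)
$k{\left(L \right)} = 3 + \frac{2 L}{3 + L}$ ($k{\left(L \right)} = 3 + \frac{L + L}{L + 3} = 3 + \frac{2 L}{3 + L}$)
$H{\left(d \right)} = - \frac{9 d}{2} - \frac{d^{2}}{2}$ ($H{\left(d \right)} = - \frac{\left(d^{2} + 8 d\right) + d}{2} = - \frac{d^{2} + 9 d}{2} = - \frac{9 d}{2} - \frac{d^{2}}{2}$)
$h{\left(J,g \right)} = - \frac{\left(9 + \frac{\frac{32}{3} - \frac{10 g}{3}}{\frac{10}{3} - \frac{2 g}{3}}\right) \left(\frac{32}{3} - \frac{10 g}{3}\right)}{2 \left(\frac{10}{3} - \frac{2 g}{3}\right)}$ ($h{\left(J,g \right)} = - \frac{\frac{9 + 5 \left(\frac{1}{3} - \frac{g}{3} - \frac{g}{3}\right)}{3 - \left(- \frac{1}{3} + \frac{2 g}{3}\right)} \left(9 + \frac{9 + 5 \left(\frac{1}{3} - \frac{g}{3} - \frac{g}{3}\right)}{3 - \left(- \frac{1}{3} + \frac{2 g}{3}\right)}\right)}{2} = - \frac{\frac{9 + 5 \left(\frac{1}{3} - \frac{2 g}{3}\right)}{3 - \left(- \frac{1}{3} + \frac{2 g}{3}\right)} \left(9 + \frac{9 + 5 \left(\frac{1}{3} - \frac{2 g}{3}\right)}{3 - \left(- \frac{1}{3} + \frac{2 g}{3}\right)}\right)}{2} = - \frac{\frac{9 - \left(- \frac{5}{3} + \frac{10 g}{3}\right)}{\frac{10}{3} - \frac{2 g}{3}} \left(9 + \frac{9 - \left(- \frac{5}{3} + \frac{10 g}{3}\right)}{\frac{10}{3} - \frac{2 g}{3}}\right)}{2} = - \frac{\frac{\frac{32}{3} - \frac{10 g}{3}}{\frac{10}{3} - \frac{2 g}{3}} \left(9 + \frac{\frac{32}{3} - \frac{10 g}{3}}{\frac{10}{3} - \frac{2 g}{3}}\right)}{2} = - \frac{\left(9 + \frac{\frac{32}{3} - \frac{10 g}{3}}{\frac{10}{3} - \frac{2 g}{3}}\right) \left(\frac{32}{3} - \frac{10 g}{3}\right)}{2 \left(\frac{10}{3} - \frac{2 g}{3}\right)}$)
$\frac{1}{h{\left(287,-59 \right)}} = \frac{1}{\left(- \frac{1}{2}\right) \frac{1}{\left(-5 - 59\right)^{2}} \left(-61 + 14 \left(-59\right)\right) \left(-16 + 5 \left(-59\right)\right)} = \frac{1}{\left(- \frac{1}{2}\right) \frac{1}{4096} \left(-61 - 826\right) \left(-16 - 295\right)} = \frac{1}{\left(- \frac{1}{2}\right) \frac{1}{4096} \left(-887\right) \left(-311\right)} = \frac{1}{- \frac{275857}{8192}} = - \frac{8192}{275857}$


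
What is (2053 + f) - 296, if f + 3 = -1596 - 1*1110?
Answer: -952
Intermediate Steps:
f = -2709 (f = -3 + (-1596 - 1*1110) = -3 + (-1596 - 1110) = -3 - 2706 = -2709)
(2053 + f) - 296 = (2053 - 2709) - 296 = -656 - 296 = -952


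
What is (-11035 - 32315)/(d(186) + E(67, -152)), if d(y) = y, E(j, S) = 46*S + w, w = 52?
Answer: 21675/3377 ≈ 6.4184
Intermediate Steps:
E(j, S) = 52 + 46*S (E(j, S) = 46*S + 52 = 52 + 46*S)
(-11035 - 32315)/(d(186) + E(67, -152)) = (-11035 - 32315)/(186 + (52 + 46*(-152))) = -43350/(186 + (52 - 6992)) = -43350/(186 - 6940) = -43350/(-6754) = -43350*(-1/6754) = 21675/3377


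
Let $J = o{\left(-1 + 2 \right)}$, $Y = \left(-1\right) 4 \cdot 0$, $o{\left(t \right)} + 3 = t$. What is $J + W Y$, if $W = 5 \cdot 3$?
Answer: $-2$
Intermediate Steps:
$o{\left(t \right)} = -3 + t$
$Y = 0$ ($Y = \left(-4\right) 0 = 0$)
$J = -2$ ($J = -3 + \left(-1 + 2\right) = -3 + 1 = -2$)
$W = 15$
$J + W Y = -2 + 15 \cdot 0 = -2 + 0 = -2$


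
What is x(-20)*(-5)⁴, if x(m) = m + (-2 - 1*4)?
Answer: -16250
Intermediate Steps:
x(m) = -6 + m (x(m) = m + (-2 - 4) = m - 6 = -6 + m)
x(-20)*(-5)⁴ = (-6 - 20)*(-5)⁴ = -26*625 = -16250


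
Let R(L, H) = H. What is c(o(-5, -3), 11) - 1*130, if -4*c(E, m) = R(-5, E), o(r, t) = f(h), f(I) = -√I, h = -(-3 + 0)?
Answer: -130 + √3/4 ≈ -129.57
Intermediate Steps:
h = 3 (h = -1*(-3) = 3)
o(r, t) = -√3
c(E, m) = -E/4
c(o(-5, -3), 11) - 1*130 = -(-1)*√3/4 - 1*130 = √3/4 - 130 = -130 + √3/4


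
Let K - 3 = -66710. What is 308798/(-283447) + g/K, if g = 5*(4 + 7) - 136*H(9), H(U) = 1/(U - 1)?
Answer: -20609759172/18907899029 ≈ -1.0900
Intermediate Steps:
K = -66707 (K = 3 - 66710 = -66707)
H(U) = 1/(-1 + U)
g = 38 (g = 5*(4 + 7) - 136/(-1 + 9) = 5*11 - 136/8 = 55 - 136*⅛ = 55 - 17 = 38)
308798/(-283447) + g/K = 308798/(-283447) + 38/(-66707) = 308798*(-1/283447) + 38*(-1/66707) = -308798/283447 - 38/66707 = -20609759172/18907899029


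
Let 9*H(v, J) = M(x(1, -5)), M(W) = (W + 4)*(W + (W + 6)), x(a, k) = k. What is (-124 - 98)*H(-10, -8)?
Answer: -296/3 ≈ -98.667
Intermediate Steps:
M(W) = (4 + W)*(6 + 2*W) (M(W) = (4 + W)*(W + (6 + W)) = (4 + W)*(6 + 2*W))
H(v, J) = 4/9 (H(v, J) = (24 + 2*(-5)**2 + 14*(-5))/9 = (24 + 2*25 - 70)/9 = (24 + 50 - 70)/9 = (1/9)*4 = 4/9)
(-124 - 98)*H(-10, -8) = (-124 - 98)*(4/9) = -222*4/9 = -296/3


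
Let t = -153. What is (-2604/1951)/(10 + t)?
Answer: 2604/278993 ≈ 0.0093336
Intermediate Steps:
(-2604/1951)/(10 + t) = (-2604/1951)/(10 - 153) = (-2604*1/1951)/(-143) = -1/143*(-2604/1951) = 2604/278993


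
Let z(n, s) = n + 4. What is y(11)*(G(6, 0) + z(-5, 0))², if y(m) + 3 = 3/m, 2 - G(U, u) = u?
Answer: -30/11 ≈ -2.7273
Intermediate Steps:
z(n, s) = 4 + n
G(U, u) = 2 - u
y(m) = -3 + 3/m
y(11)*(G(6, 0) + z(-5, 0))² = (-3 + 3/11)*((2 - 1*0) + (4 - 5))² = (-3 + 3*(1/11))*((2 + 0) - 1)² = (-3 + 3/11)*(2 - 1)² = -30/11*1² = -30/11*1 = -30/11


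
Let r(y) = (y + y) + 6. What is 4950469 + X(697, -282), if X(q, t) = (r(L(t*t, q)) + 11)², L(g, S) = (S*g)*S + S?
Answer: 5970181754388144195518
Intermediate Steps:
L(g, S) = S + g*S² (L(g, S) = g*S² + S = S + g*S²)
r(y) = 6 + 2*y (r(y) = 2*y + 6 = 6 + 2*y)
X(q, t) = (17 + 2*q*(1 + q*t²))² (X(q, t) = ((6 + 2*(q*(1 + q*(t*t)))) + 11)² = ((6 + 2*(q*(1 + q*t²))) + 11)² = ((6 + 2*q*(1 + q*t²)) + 11)² = (17 + 2*q*(1 + q*t²))²)
4950469 + X(697, -282) = 4950469 + (17 + 2*697*(1 + 697*(-282)²))² = 4950469 + (17 + 2*697*(1 + 697*79524))² = 4950469 + (17 + 2*697*(1 + 55428228))² = 4950469 + (17 + 2*697*55428229)² = 4950469 + (17 + 77266951226)² = 4950469 + 77266951243² = 4950469 + 5970181754388139245049 = 5970181754388144195518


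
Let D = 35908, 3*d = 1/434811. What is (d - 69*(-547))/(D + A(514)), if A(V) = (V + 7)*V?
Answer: 24616607360/198079455483 ≈ 0.12428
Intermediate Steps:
d = 1/1304433 (d = (1/3)/434811 = (1/3)*(1/434811) = 1/1304433 ≈ 7.6662e-7)
A(V) = V*(7 + V) (A(V) = (7 + V)*V = V*(7 + V))
(d - 69*(-547))/(D + A(514)) = (1/1304433 - 69*(-547))/(35908 + 514*(7 + 514)) = (1/1304433 + 37743)/(35908 + 514*521) = 49233214720/(1304433*(35908 + 267794)) = (49233214720/1304433)/303702 = (49233214720/1304433)*(1/303702) = 24616607360/198079455483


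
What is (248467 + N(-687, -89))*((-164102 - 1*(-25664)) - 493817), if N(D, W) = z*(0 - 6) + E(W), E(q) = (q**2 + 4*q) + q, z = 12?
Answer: -161775719105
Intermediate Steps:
E(q) = q**2 + 5*q
N(D, W) = -72 + W*(5 + W) (N(D, W) = 12*(0 - 6) + W*(5 + W) = 12*(-6) + W*(5 + W) = -72 + W*(5 + W))
(248467 + N(-687, -89))*((-164102 - 1*(-25664)) - 493817) = (248467 + (-72 - 89*(5 - 89)))*((-164102 - 1*(-25664)) - 493817) = (248467 + (-72 - 89*(-84)))*((-164102 + 25664) - 493817) = (248467 + (-72 + 7476))*(-138438 - 493817) = (248467 + 7404)*(-632255) = 255871*(-632255) = -161775719105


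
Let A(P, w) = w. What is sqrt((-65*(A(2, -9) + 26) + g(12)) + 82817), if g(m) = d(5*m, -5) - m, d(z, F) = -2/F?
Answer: sqrt(2042510)/5 ≈ 285.83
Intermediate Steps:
g(m) = 2/5 - m (g(m) = -2/(-5) - m = -2*(-1/5) - m = 2/5 - m)
sqrt((-65*(A(2, -9) + 26) + g(12)) + 82817) = sqrt((-65*(-9 + 26) + (2/5 - 1*12)) + 82817) = sqrt((-65*17 + (2/5 - 12)) + 82817) = sqrt((-1105 - 58/5) + 82817) = sqrt(-5583/5 + 82817) = sqrt(408502/5) = sqrt(2042510)/5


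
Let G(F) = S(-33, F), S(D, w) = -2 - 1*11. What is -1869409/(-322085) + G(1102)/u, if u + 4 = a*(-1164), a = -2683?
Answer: 5838175075167/1005874031680 ≈ 5.8041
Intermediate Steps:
u = 3123008 (u = -4 - 2683*(-1164) = -4 + 3123012 = 3123008)
S(D, w) = -13 (S(D, w) = -2 - 11 = -13)
G(F) = -13
-1869409/(-322085) + G(1102)/u = -1869409/(-322085) - 13/3123008 = -1869409*(-1/322085) - 13*1/3123008 = 1869409/322085 - 13/3123008 = 5838175075167/1005874031680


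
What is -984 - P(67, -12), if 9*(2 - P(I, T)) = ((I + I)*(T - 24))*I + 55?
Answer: -332027/9 ≈ -36892.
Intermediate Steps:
P(I, T) = -37/9 - 2*I**2*(-24 + T)/9 (P(I, T) = 2 - (((I + I)*(T - 24))*I + 55)/9 = 2 - (((2*I)*(-24 + T))*I + 55)/9 = 2 - ((2*I*(-24 + T))*I + 55)/9 = 2 - (2*I**2*(-24 + T) + 55)/9 = 2 - (55 + 2*I**2*(-24 + T))/9 = 2 + (-55/9 - 2*I**2*(-24 + T)/9) = -37/9 - 2*I**2*(-24 + T)/9)
-984 - P(67, -12) = -984 - (-37/9 + (16/3)*67**2 - 2/9*(-12)*67**2) = -984 - (-37/9 + (16/3)*4489 - 2/9*(-12)*4489) = -984 - (-37/9 + 71824/3 + 35912/3) = -984 - 1*323171/9 = -984 - 323171/9 = -332027/9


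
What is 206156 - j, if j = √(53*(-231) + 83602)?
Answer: 206156 - √71359 ≈ 2.0589e+5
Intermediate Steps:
j = √71359 (j = √(-12243 + 83602) = √71359 ≈ 267.13)
206156 - j = 206156 - √71359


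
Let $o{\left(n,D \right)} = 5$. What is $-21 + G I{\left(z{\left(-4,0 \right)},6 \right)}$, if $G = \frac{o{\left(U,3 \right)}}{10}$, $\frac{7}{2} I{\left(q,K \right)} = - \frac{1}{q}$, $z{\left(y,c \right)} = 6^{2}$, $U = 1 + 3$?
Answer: $- \frac{5293}{252} \approx -21.004$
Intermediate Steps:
$U = 4$
$z{\left(y,c \right)} = 36$
$I{\left(q,K \right)} = - \frac{2}{7 q}$ ($I{\left(q,K \right)} = \frac{2 \left(- \frac{1}{q}\right)}{7} = - \frac{2}{7 q}$)
$G = \frac{1}{2}$ ($G = \frac{5}{10} = 5 \cdot \frac{1}{10} = \frac{1}{2} \approx 0.5$)
$-21 + G I{\left(z{\left(-4,0 \right)},6 \right)} = -21 + \frac{\left(- \frac{2}{7}\right) \frac{1}{36}}{2} = -21 + \frac{1}{2} \left(- \frac{1}{126}\right) = -21 - \frac{1}{252} = - \frac{5293}{252}$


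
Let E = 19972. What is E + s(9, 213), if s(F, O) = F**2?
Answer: 20053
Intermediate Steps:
E + s(9, 213) = 19972 + 9**2 = 19972 + 81 = 20053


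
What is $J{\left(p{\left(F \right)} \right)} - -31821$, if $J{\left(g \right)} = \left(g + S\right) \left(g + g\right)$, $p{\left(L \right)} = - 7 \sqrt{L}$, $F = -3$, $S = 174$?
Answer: $31527 - 2436 i \sqrt{3} \approx 31527.0 - 4219.3 i$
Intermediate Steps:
$J{\left(g \right)} = 2 g \left(174 + g\right)$ ($J{\left(g \right)} = \left(g + 174\right) \left(g + g\right) = \left(174 + g\right) 2 g = 2 g \left(174 + g\right)$)
$J{\left(p{\left(F \right)} \right)} - -31821 = 2 \left(- 7 \sqrt{-3}\right) \left(174 - 7 \sqrt{-3}\right) - -31821 = 2 \left(- 7 i \sqrt{3}\right) \left(174 - 7 i \sqrt{3}\right) + 31821 = - 14 i \sqrt{3} \left(174 - 7 i \sqrt{3}\right) + 31821 = 31821 - 14 i \sqrt{3} \left(174 - 7 i \sqrt{3}\right)$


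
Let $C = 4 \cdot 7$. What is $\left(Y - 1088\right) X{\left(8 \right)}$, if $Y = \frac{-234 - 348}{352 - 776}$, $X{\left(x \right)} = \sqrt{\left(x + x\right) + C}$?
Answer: $- \frac{230365 \sqrt{11}}{106} \approx -7207.9$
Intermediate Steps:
$C = 28$
$X{\left(x \right)} = \sqrt{28 + 2 x}$ ($X{\left(x \right)} = \sqrt{\left(x + x\right) + 28} = \sqrt{2 x + 28} = \sqrt{28 + 2 x}$)
$Y = \frac{291}{212}$ ($Y = - \frac{582}{-424} = \left(-582\right) \left(- \frac{1}{424}\right) = \frac{291}{212} \approx 1.3726$)
$\left(Y - 1088\right) X{\left(8 \right)} = \left(\frac{291}{212} - 1088\right) \sqrt{28 + 2 \cdot 8} = - \frac{230365 \sqrt{28 + 16}}{212} = - \frac{230365 \sqrt{44}}{212} = - \frac{230365 \cdot 2 \sqrt{11}}{212} = - \frac{230365 \sqrt{11}}{106}$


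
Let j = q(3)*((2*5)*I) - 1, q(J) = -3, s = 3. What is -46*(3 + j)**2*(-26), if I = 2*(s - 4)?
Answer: 4597424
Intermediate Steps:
I = -2 (I = 2*(3 - 4) = 2*(-1) = -2)
j = 59 (j = -3*2*5*(-2) - 1 = -30*(-2) - 1 = -3*(-20) - 1 = 60 - 1 = 59)
-46*(3 + j)**2*(-26) = -46*(3 + 59)**2*(-26) = -46*62**2*(-26) = -46*3844*(-26) = -176824*(-26) = 4597424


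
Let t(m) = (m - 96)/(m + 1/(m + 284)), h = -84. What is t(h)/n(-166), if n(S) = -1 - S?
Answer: 2400/184789 ≈ 0.012988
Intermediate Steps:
t(m) = (-96 + m)/(m + 1/(284 + m))
t(h)/n(-166) = ((-27264 + (-84)**2 + 188*(-84))/(1 + (-84)**2 + 284*(-84)))/(-1 - 1*(-166)) = ((-27264 + 7056 - 15792)/(1 + 7056 - 23856))/(-1 + 166) = (-36000/(-16799))/165 = -1/16799*(-36000)*(1/165) = (36000/16799)*(1/165) = 2400/184789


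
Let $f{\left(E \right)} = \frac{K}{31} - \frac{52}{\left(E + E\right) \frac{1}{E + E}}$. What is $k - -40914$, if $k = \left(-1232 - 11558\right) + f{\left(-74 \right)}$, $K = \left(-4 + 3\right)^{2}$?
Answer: $\frac{870233}{31} \approx 28072.0$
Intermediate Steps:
$K = 1$ ($K = \left(-1\right)^{2} = 1$)
$f{\left(E \right)} = - \frac{1611}{31}$ ($f{\left(E \right)} = 1 \cdot \frac{1}{31} - \frac{52}{\left(E + E\right) \frac{1}{E + E}} = 1 \cdot \frac{1}{31} - \frac{52}{2 E \frac{1}{2 E}} = \frac{1}{31} - \frac{52}{2 E \frac{1}{2 E}} = \frac{1}{31} - \frac{52}{1} = \frac{1}{31} - 52 = - \frac{1611}{31}$)
$k = - \frac{398101}{31}$ ($k = \left(-1232 - 11558\right) - \frac{1611}{31} = -12790 - \frac{1611}{31} = - \frac{398101}{31} \approx -12842.0$)
$k - -40914 = - \frac{398101}{31} - -40914 = - \frac{398101}{31} + 40914 = \frac{870233}{31}$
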